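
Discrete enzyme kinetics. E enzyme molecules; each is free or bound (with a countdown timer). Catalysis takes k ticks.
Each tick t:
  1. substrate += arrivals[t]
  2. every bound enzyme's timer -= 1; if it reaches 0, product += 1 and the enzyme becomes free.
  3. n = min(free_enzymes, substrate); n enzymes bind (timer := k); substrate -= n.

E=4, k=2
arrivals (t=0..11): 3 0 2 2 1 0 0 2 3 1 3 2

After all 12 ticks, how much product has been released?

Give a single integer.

t=0: arr=3 -> substrate=0 bound=3 product=0
t=1: arr=0 -> substrate=0 bound=3 product=0
t=2: arr=2 -> substrate=0 bound=2 product=3
t=3: arr=2 -> substrate=0 bound=4 product=3
t=4: arr=1 -> substrate=0 bound=3 product=5
t=5: arr=0 -> substrate=0 bound=1 product=7
t=6: arr=0 -> substrate=0 bound=0 product=8
t=7: arr=2 -> substrate=0 bound=2 product=8
t=8: arr=3 -> substrate=1 bound=4 product=8
t=9: arr=1 -> substrate=0 bound=4 product=10
t=10: arr=3 -> substrate=1 bound=4 product=12
t=11: arr=2 -> substrate=1 bound=4 product=14

Answer: 14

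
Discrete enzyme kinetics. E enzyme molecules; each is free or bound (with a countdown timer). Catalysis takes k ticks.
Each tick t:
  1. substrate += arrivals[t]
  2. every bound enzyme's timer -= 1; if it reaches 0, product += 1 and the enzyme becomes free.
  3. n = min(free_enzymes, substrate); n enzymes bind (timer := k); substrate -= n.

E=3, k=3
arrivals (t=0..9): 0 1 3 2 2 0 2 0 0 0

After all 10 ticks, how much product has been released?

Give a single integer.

t=0: arr=0 -> substrate=0 bound=0 product=0
t=1: arr=1 -> substrate=0 bound=1 product=0
t=2: arr=3 -> substrate=1 bound=3 product=0
t=3: arr=2 -> substrate=3 bound=3 product=0
t=4: arr=2 -> substrate=4 bound=3 product=1
t=5: arr=0 -> substrate=2 bound=3 product=3
t=6: arr=2 -> substrate=4 bound=3 product=3
t=7: arr=0 -> substrate=3 bound=3 product=4
t=8: arr=0 -> substrate=1 bound=3 product=6
t=9: arr=0 -> substrate=1 bound=3 product=6

Answer: 6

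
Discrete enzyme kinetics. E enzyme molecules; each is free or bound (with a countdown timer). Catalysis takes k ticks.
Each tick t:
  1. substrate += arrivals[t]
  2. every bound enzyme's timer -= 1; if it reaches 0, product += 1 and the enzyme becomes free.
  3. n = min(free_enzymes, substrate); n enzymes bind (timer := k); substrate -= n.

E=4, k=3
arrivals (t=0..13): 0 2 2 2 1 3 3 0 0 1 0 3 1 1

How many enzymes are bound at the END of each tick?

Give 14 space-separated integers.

t=0: arr=0 -> substrate=0 bound=0 product=0
t=1: arr=2 -> substrate=0 bound=2 product=0
t=2: arr=2 -> substrate=0 bound=4 product=0
t=3: arr=2 -> substrate=2 bound=4 product=0
t=4: arr=1 -> substrate=1 bound=4 product=2
t=5: arr=3 -> substrate=2 bound=4 product=4
t=6: arr=3 -> substrate=5 bound=4 product=4
t=7: arr=0 -> substrate=3 bound=4 product=6
t=8: arr=0 -> substrate=1 bound=4 product=8
t=9: arr=1 -> substrate=2 bound=4 product=8
t=10: arr=0 -> substrate=0 bound=4 product=10
t=11: arr=3 -> substrate=1 bound=4 product=12
t=12: arr=1 -> substrate=2 bound=4 product=12
t=13: arr=1 -> substrate=1 bound=4 product=14

Answer: 0 2 4 4 4 4 4 4 4 4 4 4 4 4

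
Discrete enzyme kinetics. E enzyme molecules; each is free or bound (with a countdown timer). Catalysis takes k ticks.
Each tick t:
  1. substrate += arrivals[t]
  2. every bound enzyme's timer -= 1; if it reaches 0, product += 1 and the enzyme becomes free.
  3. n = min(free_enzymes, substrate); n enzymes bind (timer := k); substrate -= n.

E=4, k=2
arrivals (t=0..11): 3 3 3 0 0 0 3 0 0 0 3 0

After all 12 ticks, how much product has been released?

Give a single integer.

Answer: 12

Derivation:
t=0: arr=3 -> substrate=0 bound=3 product=0
t=1: arr=3 -> substrate=2 bound=4 product=0
t=2: arr=3 -> substrate=2 bound=4 product=3
t=3: arr=0 -> substrate=1 bound=4 product=4
t=4: arr=0 -> substrate=0 bound=2 product=7
t=5: arr=0 -> substrate=0 bound=1 product=8
t=6: arr=3 -> substrate=0 bound=3 product=9
t=7: arr=0 -> substrate=0 bound=3 product=9
t=8: arr=0 -> substrate=0 bound=0 product=12
t=9: arr=0 -> substrate=0 bound=0 product=12
t=10: arr=3 -> substrate=0 bound=3 product=12
t=11: arr=0 -> substrate=0 bound=3 product=12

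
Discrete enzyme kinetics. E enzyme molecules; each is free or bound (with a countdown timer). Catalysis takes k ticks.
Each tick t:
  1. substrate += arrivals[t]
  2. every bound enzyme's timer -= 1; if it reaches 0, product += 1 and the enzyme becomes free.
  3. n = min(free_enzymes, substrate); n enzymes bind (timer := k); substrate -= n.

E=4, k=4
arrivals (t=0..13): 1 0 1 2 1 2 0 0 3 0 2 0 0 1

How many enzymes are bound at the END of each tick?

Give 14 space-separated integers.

t=0: arr=1 -> substrate=0 bound=1 product=0
t=1: arr=0 -> substrate=0 bound=1 product=0
t=2: arr=1 -> substrate=0 bound=2 product=0
t=3: arr=2 -> substrate=0 bound=4 product=0
t=4: arr=1 -> substrate=0 bound=4 product=1
t=5: arr=2 -> substrate=2 bound=4 product=1
t=6: arr=0 -> substrate=1 bound=4 product=2
t=7: arr=0 -> substrate=0 bound=3 product=4
t=8: arr=3 -> substrate=1 bound=4 product=5
t=9: arr=0 -> substrate=1 bound=4 product=5
t=10: arr=2 -> substrate=2 bound=4 product=6
t=11: arr=0 -> substrate=1 bound=4 product=7
t=12: arr=0 -> substrate=0 bound=3 product=9
t=13: arr=1 -> substrate=0 bound=4 product=9

Answer: 1 1 2 4 4 4 4 3 4 4 4 4 3 4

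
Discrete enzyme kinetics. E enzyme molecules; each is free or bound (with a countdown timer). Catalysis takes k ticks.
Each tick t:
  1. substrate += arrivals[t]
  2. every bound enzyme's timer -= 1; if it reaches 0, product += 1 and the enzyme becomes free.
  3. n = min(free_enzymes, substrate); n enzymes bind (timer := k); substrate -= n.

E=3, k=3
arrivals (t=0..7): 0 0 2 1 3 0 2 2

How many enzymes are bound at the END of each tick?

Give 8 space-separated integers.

Answer: 0 0 2 3 3 3 3 3

Derivation:
t=0: arr=0 -> substrate=0 bound=0 product=0
t=1: arr=0 -> substrate=0 bound=0 product=0
t=2: arr=2 -> substrate=0 bound=2 product=0
t=3: arr=1 -> substrate=0 bound=3 product=0
t=4: arr=3 -> substrate=3 bound=3 product=0
t=5: arr=0 -> substrate=1 bound=3 product=2
t=6: arr=2 -> substrate=2 bound=3 product=3
t=7: arr=2 -> substrate=4 bound=3 product=3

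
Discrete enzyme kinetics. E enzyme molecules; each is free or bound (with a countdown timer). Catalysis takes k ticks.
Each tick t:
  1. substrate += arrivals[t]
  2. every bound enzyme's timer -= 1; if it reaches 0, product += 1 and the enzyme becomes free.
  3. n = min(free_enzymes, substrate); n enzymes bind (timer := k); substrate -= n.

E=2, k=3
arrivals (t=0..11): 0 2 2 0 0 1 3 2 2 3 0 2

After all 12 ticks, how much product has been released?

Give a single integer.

t=0: arr=0 -> substrate=0 bound=0 product=0
t=1: arr=2 -> substrate=0 bound=2 product=0
t=2: arr=2 -> substrate=2 bound=2 product=0
t=3: arr=0 -> substrate=2 bound=2 product=0
t=4: arr=0 -> substrate=0 bound=2 product=2
t=5: arr=1 -> substrate=1 bound=2 product=2
t=6: arr=3 -> substrate=4 bound=2 product=2
t=7: arr=2 -> substrate=4 bound=2 product=4
t=8: arr=2 -> substrate=6 bound=2 product=4
t=9: arr=3 -> substrate=9 bound=2 product=4
t=10: arr=0 -> substrate=7 bound=2 product=6
t=11: arr=2 -> substrate=9 bound=2 product=6

Answer: 6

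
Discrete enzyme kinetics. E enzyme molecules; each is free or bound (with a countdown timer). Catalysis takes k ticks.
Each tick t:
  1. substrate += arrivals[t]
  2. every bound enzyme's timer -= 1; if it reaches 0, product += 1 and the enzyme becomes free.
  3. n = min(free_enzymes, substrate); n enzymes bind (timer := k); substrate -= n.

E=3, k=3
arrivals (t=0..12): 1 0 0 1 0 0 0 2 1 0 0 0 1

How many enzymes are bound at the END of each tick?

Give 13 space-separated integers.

t=0: arr=1 -> substrate=0 bound=1 product=0
t=1: arr=0 -> substrate=0 bound=1 product=0
t=2: arr=0 -> substrate=0 bound=1 product=0
t=3: arr=1 -> substrate=0 bound=1 product=1
t=4: arr=0 -> substrate=0 bound=1 product=1
t=5: arr=0 -> substrate=0 bound=1 product=1
t=6: arr=0 -> substrate=0 bound=0 product=2
t=7: arr=2 -> substrate=0 bound=2 product=2
t=8: arr=1 -> substrate=0 bound=3 product=2
t=9: arr=0 -> substrate=0 bound=3 product=2
t=10: arr=0 -> substrate=0 bound=1 product=4
t=11: arr=0 -> substrate=0 bound=0 product=5
t=12: arr=1 -> substrate=0 bound=1 product=5

Answer: 1 1 1 1 1 1 0 2 3 3 1 0 1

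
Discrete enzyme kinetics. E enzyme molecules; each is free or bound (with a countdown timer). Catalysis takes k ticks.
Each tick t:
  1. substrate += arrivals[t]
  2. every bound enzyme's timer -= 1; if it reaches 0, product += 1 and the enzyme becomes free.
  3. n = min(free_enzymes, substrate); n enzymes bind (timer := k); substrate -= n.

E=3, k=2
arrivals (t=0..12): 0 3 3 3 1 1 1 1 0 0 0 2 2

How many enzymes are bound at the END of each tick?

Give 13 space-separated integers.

t=0: arr=0 -> substrate=0 bound=0 product=0
t=1: arr=3 -> substrate=0 bound=3 product=0
t=2: arr=3 -> substrate=3 bound=3 product=0
t=3: arr=3 -> substrate=3 bound=3 product=3
t=4: arr=1 -> substrate=4 bound=3 product=3
t=5: arr=1 -> substrate=2 bound=3 product=6
t=6: arr=1 -> substrate=3 bound=3 product=6
t=7: arr=1 -> substrate=1 bound=3 product=9
t=8: arr=0 -> substrate=1 bound=3 product=9
t=9: arr=0 -> substrate=0 bound=1 product=12
t=10: arr=0 -> substrate=0 bound=1 product=12
t=11: arr=2 -> substrate=0 bound=2 product=13
t=12: arr=2 -> substrate=1 bound=3 product=13

Answer: 0 3 3 3 3 3 3 3 3 1 1 2 3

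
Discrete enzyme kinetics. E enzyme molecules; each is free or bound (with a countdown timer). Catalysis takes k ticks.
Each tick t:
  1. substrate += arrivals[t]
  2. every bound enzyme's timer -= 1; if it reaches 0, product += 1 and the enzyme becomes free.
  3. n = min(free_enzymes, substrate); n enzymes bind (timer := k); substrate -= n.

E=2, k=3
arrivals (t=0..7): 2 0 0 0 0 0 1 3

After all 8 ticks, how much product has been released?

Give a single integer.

Answer: 2

Derivation:
t=0: arr=2 -> substrate=0 bound=2 product=0
t=1: arr=0 -> substrate=0 bound=2 product=0
t=2: arr=0 -> substrate=0 bound=2 product=0
t=3: arr=0 -> substrate=0 bound=0 product=2
t=4: arr=0 -> substrate=0 bound=0 product=2
t=5: arr=0 -> substrate=0 bound=0 product=2
t=6: arr=1 -> substrate=0 bound=1 product=2
t=7: arr=3 -> substrate=2 bound=2 product=2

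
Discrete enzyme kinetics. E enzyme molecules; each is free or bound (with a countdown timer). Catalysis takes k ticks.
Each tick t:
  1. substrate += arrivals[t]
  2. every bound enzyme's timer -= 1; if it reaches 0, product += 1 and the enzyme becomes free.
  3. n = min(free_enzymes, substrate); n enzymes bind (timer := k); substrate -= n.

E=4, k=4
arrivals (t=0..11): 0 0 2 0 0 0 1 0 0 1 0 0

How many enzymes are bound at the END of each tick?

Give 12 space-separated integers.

Answer: 0 0 2 2 2 2 1 1 1 2 1 1

Derivation:
t=0: arr=0 -> substrate=0 bound=0 product=0
t=1: arr=0 -> substrate=0 bound=0 product=0
t=2: arr=2 -> substrate=0 bound=2 product=0
t=3: arr=0 -> substrate=0 bound=2 product=0
t=4: arr=0 -> substrate=0 bound=2 product=0
t=5: arr=0 -> substrate=0 bound=2 product=0
t=6: arr=1 -> substrate=0 bound=1 product=2
t=7: arr=0 -> substrate=0 bound=1 product=2
t=8: arr=0 -> substrate=0 bound=1 product=2
t=9: arr=1 -> substrate=0 bound=2 product=2
t=10: arr=0 -> substrate=0 bound=1 product=3
t=11: arr=0 -> substrate=0 bound=1 product=3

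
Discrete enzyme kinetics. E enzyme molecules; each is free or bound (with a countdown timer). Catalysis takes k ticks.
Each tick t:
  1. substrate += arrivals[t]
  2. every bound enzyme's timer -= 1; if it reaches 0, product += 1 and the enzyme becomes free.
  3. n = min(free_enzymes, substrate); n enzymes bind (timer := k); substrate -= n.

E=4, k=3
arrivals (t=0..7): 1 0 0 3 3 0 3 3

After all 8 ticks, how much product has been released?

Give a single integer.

Answer: 5

Derivation:
t=0: arr=1 -> substrate=0 bound=1 product=0
t=1: arr=0 -> substrate=0 bound=1 product=0
t=2: arr=0 -> substrate=0 bound=1 product=0
t=3: arr=3 -> substrate=0 bound=3 product=1
t=4: arr=3 -> substrate=2 bound=4 product=1
t=5: arr=0 -> substrate=2 bound=4 product=1
t=6: arr=3 -> substrate=2 bound=4 product=4
t=7: arr=3 -> substrate=4 bound=4 product=5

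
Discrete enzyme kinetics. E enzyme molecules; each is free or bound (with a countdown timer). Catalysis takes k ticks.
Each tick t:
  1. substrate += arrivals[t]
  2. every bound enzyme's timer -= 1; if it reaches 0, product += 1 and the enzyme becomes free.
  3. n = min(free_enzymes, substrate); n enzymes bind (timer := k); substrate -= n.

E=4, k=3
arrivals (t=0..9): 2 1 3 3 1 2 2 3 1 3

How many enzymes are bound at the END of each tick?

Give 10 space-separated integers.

t=0: arr=2 -> substrate=0 bound=2 product=0
t=1: arr=1 -> substrate=0 bound=3 product=0
t=2: arr=3 -> substrate=2 bound=4 product=0
t=3: arr=3 -> substrate=3 bound=4 product=2
t=4: arr=1 -> substrate=3 bound=4 product=3
t=5: arr=2 -> substrate=4 bound=4 product=4
t=6: arr=2 -> substrate=4 bound=4 product=6
t=7: arr=3 -> substrate=6 bound=4 product=7
t=8: arr=1 -> substrate=6 bound=4 product=8
t=9: arr=3 -> substrate=7 bound=4 product=10

Answer: 2 3 4 4 4 4 4 4 4 4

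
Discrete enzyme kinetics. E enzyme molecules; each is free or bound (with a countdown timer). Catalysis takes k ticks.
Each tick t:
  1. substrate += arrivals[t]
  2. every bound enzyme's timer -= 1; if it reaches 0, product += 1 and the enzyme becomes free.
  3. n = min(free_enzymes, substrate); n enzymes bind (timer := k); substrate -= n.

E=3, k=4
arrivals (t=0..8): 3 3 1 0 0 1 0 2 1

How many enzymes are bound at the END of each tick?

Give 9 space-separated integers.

t=0: arr=3 -> substrate=0 bound=3 product=0
t=1: arr=3 -> substrate=3 bound=3 product=0
t=2: arr=1 -> substrate=4 bound=3 product=0
t=3: arr=0 -> substrate=4 bound=3 product=0
t=4: arr=0 -> substrate=1 bound=3 product=3
t=5: arr=1 -> substrate=2 bound=3 product=3
t=6: arr=0 -> substrate=2 bound=3 product=3
t=7: arr=2 -> substrate=4 bound=3 product=3
t=8: arr=1 -> substrate=2 bound=3 product=6

Answer: 3 3 3 3 3 3 3 3 3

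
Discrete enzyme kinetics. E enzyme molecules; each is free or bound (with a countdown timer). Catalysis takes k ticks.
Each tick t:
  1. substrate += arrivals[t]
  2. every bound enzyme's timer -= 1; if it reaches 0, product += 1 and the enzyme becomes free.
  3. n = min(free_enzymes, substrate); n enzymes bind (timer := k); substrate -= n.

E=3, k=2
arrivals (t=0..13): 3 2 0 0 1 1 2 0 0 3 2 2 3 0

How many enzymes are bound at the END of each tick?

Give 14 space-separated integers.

t=0: arr=3 -> substrate=0 bound=3 product=0
t=1: arr=2 -> substrate=2 bound=3 product=0
t=2: arr=0 -> substrate=0 bound=2 product=3
t=3: arr=0 -> substrate=0 bound=2 product=3
t=4: arr=1 -> substrate=0 bound=1 product=5
t=5: arr=1 -> substrate=0 bound=2 product=5
t=6: arr=2 -> substrate=0 bound=3 product=6
t=7: arr=0 -> substrate=0 bound=2 product=7
t=8: arr=0 -> substrate=0 bound=0 product=9
t=9: arr=3 -> substrate=0 bound=3 product=9
t=10: arr=2 -> substrate=2 bound=3 product=9
t=11: arr=2 -> substrate=1 bound=3 product=12
t=12: arr=3 -> substrate=4 bound=3 product=12
t=13: arr=0 -> substrate=1 bound=3 product=15

Answer: 3 3 2 2 1 2 3 2 0 3 3 3 3 3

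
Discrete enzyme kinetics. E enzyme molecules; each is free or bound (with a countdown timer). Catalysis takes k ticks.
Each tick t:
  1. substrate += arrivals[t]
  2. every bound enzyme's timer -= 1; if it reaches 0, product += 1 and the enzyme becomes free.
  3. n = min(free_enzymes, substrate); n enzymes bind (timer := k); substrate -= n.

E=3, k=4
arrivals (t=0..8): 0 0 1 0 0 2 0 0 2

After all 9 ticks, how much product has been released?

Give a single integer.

Answer: 1

Derivation:
t=0: arr=0 -> substrate=0 bound=0 product=0
t=1: arr=0 -> substrate=0 bound=0 product=0
t=2: arr=1 -> substrate=0 bound=1 product=0
t=3: arr=0 -> substrate=0 bound=1 product=0
t=4: arr=0 -> substrate=0 bound=1 product=0
t=5: arr=2 -> substrate=0 bound=3 product=0
t=6: arr=0 -> substrate=0 bound=2 product=1
t=7: arr=0 -> substrate=0 bound=2 product=1
t=8: arr=2 -> substrate=1 bound=3 product=1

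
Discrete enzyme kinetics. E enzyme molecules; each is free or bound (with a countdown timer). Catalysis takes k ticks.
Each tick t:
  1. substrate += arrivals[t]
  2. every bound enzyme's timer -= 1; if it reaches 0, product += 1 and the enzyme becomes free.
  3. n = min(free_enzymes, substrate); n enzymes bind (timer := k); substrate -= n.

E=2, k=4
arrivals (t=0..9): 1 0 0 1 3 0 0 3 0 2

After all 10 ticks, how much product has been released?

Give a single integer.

t=0: arr=1 -> substrate=0 bound=1 product=0
t=1: arr=0 -> substrate=0 bound=1 product=0
t=2: arr=0 -> substrate=0 bound=1 product=0
t=3: arr=1 -> substrate=0 bound=2 product=0
t=4: arr=3 -> substrate=2 bound=2 product=1
t=5: arr=0 -> substrate=2 bound=2 product=1
t=6: arr=0 -> substrate=2 bound=2 product=1
t=7: arr=3 -> substrate=4 bound=2 product=2
t=8: arr=0 -> substrate=3 bound=2 product=3
t=9: arr=2 -> substrate=5 bound=2 product=3

Answer: 3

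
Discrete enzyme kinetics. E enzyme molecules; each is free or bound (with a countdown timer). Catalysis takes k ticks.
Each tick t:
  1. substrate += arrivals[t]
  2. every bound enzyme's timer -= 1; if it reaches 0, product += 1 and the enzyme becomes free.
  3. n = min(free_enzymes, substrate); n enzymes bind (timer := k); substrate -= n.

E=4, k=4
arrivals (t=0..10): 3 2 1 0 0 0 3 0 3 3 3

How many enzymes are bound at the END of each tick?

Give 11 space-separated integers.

Answer: 3 4 4 4 3 2 4 4 4 4 4

Derivation:
t=0: arr=3 -> substrate=0 bound=3 product=0
t=1: arr=2 -> substrate=1 bound=4 product=0
t=2: arr=1 -> substrate=2 bound=4 product=0
t=3: arr=0 -> substrate=2 bound=4 product=0
t=4: arr=0 -> substrate=0 bound=3 product=3
t=5: arr=0 -> substrate=0 bound=2 product=4
t=6: arr=3 -> substrate=1 bound=4 product=4
t=7: arr=0 -> substrate=1 bound=4 product=4
t=8: arr=3 -> substrate=2 bound=4 product=6
t=9: arr=3 -> substrate=5 bound=4 product=6
t=10: arr=3 -> substrate=6 bound=4 product=8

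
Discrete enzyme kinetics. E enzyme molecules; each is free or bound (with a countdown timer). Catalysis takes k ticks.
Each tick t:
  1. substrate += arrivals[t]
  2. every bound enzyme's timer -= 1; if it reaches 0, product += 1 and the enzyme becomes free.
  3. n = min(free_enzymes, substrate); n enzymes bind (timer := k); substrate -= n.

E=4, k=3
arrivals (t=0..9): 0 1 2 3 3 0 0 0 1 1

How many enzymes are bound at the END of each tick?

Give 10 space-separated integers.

Answer: 0 1 3 4 4 4 4 4 3 3

Derivation:
t=0: arr=0 -> substrate=0 bound=0 product=0
t=1: arr=1 -> substrate=0 bound=1 product=0
t=2: arr=2 -> substrate=0 bound=3 product=0
t=3: arr=3 -> substrate=2 bound=4 product=0
t=4: arr=3 -> substrate=4 bound=4 product=1
t=5: arr=0 -> substrate=2 bound=4 product=3
t=6: arr=0 -> substrate=1 bound=4 product=4
t=7: arr=0 -> substrate=0 bound=4 product=5
t=8: arr=1 -> substrate=0 bound=3 product=7
t=9: arr=1 -> substrate=0 bound=3 product=8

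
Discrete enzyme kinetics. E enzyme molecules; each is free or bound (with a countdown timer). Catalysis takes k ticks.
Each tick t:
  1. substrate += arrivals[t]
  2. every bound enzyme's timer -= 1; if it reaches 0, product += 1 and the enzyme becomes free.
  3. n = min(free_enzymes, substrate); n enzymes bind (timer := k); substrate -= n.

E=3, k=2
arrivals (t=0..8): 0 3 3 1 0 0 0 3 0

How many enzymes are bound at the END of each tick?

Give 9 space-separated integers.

Answer: 0 3 3 3 3 1 1 3 3

Derivation:
t=0: arr=0 -> substrate=0 bound=0 product=0
t=1: arr=3 -> substrate=0 bound=3 product=0
t=2: arr=3 -> substrate=3 bound=3 product=0
t=3: arr=1 -> substrate=1 bound=3 product=3
t=4: arr=0 -> substrate=1 bound=3 product=3
t=5: arr=0 -> substrate=0 bound=1 product=6
t=6: arr=0 -> substrate=0 bound=1 product=6
t=7: arr=3 -> substrate=0 bound=3 product=7
t=8: arr=0 -> substrate=0 bound=3 product=7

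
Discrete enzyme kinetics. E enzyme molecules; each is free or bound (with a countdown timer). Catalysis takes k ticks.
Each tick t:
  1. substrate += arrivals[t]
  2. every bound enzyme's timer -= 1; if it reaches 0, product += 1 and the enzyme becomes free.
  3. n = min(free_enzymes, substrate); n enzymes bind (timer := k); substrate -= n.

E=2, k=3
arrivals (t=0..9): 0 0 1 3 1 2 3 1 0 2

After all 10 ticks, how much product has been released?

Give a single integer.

t=0: arr=0 -> substrate=0 bound=0 product=0
t=1: arr=0 -> substrate=0 bound=0 product=0
t=2: arr=1 -> substrate=0 bound=1 product=0
t=3: arr=3 -> substrate=2 bound=2 product=0
t=4: arr=1 -> substrate=3 bound=2 product=0
t=5: arr=2 -> substrate=4 bound=2 product=1
t=6: arr=3 -> substrate=6 bound=2 product=2
t=7: arr=1 -> substrate=7 bound=2 product=2
t=8: arr=0 -> substrate=6 bound=2 product=3
t=9: arr=2 -> substrate=7 bound=2 product=4

Answer: 4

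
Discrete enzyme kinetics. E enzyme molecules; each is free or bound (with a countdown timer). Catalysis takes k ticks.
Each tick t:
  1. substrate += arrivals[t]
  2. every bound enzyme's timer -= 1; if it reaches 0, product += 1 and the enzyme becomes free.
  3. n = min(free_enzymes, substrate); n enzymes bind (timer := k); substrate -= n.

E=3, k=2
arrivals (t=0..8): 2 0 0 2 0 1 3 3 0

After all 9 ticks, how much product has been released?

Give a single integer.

Answer: 7

Derivation:
t=0: arr=2 -> substrate=0 bound=2 product=0
t=1: arr=0 -> substrate=0 bound=2 product=0
t=2: arr=0 -> substrate=0 bound=0 product=2
t=3: arr=2 -> substrate=0 bound=2 product=2
t=4: arr=0 -> substrate=0 bound=2 product=2
t=5: arr=1 -> substrate=0 bound=1 product=4
t=6: arr=3 -> substrate=1 bound=3 product=4
t=7: arr=3 -> substrate=3 bound=3 product=5
t=8: arr=0 -> substrate=1 bound=3 product=7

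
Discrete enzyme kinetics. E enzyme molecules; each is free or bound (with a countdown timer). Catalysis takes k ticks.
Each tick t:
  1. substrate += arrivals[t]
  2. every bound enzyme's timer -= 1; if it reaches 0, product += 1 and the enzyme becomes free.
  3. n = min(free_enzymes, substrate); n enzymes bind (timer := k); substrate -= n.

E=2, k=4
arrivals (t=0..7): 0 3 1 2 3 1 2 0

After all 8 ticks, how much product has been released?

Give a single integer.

t=0: arr=0 -> substrate=0 bound=0 product=0
t=1: arr=3 -> substrate=1 bound=2 product=0
t=2: arr=1 -> substrate=2 bound=2 product=0
t=3: arr=2 -> substrate=4 bound=2 product=0
t=4: arr=3 -> substrate=7 bound=2 product=0
t=5: arr=1 -> substrate=6 bound=2 product=2
t=6: arr=2 -> substrate=8 bound=2 product=2
t=7: arr=0 -> substrate=8 bound=2 product=2

Answer: 2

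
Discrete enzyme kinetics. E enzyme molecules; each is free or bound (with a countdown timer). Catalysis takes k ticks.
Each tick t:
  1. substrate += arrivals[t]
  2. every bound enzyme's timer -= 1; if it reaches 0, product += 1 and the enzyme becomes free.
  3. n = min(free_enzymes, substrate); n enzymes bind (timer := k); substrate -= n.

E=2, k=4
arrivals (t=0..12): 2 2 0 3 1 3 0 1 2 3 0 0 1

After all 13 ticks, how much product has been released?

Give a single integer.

t=0: arr=2 -> substrate=0 bound=2 product=0
t=1: arr=2 -> substrate=2 bound=2 product=0
t=2: arr=0 -> substrate=2 bound=2 product=0
t=3: arr=3 -> substrate=5 bound=2 product=0
t=4: arr=1 -> substrate=4 bound=2 product=2
t=5: arr=3 -> substrate=7 bound=2 product=2
t=6: arr=0 -> substrate=7 bound=2 product=2
t=7: arr=1 -> substrate=8 bound=2 product=2
t=8: arr=2 -> substrate=8 bound=2 product=4
t=9: arr=3 -> substrate=11 bound=2 product=4
t=10: arr=0 -> substrate=11 bound=2 product=4
t=11: arr=0 -> substrate=11 bound=2 product=4
t=12: arr=1 -> substrate=10 bound=2 product=6

Answer: 6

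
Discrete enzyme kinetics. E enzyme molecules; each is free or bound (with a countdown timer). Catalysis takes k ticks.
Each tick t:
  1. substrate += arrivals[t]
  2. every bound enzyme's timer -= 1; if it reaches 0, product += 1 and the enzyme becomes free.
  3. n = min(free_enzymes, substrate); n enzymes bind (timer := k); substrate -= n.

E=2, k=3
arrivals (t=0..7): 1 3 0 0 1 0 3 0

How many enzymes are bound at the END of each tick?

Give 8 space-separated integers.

Answer: 1 2 2 2 2 2 2 2

Derivation:
t=0: arr=1 -> substrate=0 bound=1 product=0
t=1: arr=3 -> substrate=2 bound=2 product=0
t=2: arr=0 -> substrate=2 bound=2 product=0
t=3: arr=0 -> substrate=1 bound=2 product=1
t=4: arr=1 -> substrate=1 bound=2 product=2
t=5: arr=0 -> substrate=1 bound=2 product=2
t=6: arr=3 -> substrate=3 bound=2 product=3
t=7: arr=0 -> substrate=2 bound=2 product=4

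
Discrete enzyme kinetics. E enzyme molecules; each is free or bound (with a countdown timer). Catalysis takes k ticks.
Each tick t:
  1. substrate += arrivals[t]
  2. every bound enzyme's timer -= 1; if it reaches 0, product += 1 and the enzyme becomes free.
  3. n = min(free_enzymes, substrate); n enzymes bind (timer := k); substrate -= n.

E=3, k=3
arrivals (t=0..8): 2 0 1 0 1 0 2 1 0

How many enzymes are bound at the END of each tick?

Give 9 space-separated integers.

Answer: 2 2 3 1 2 1 3 3 3

Derivation:
t=0: arr=2 -> substrate=0 bound=2 product=0
t=1: arr=0 -> substrate=0 bound=2 product=0
t=2: arr=1 -> substrate=0 bound=3 product=0
t=3: arr=0 -> substrate=0 bound=1 product=2
t=4: arr=1 -> substrate=0 bound=2 product=2
t=5: arr=0 -> substrate=0 bound=1 product=3
t=6: arr=2 -> substrate=0 bound=3 product=3
t=7: arr=1 -> substrate=0 bound=3 product=4
t=8: arr=0 -> substrate=0 bound=3 product=4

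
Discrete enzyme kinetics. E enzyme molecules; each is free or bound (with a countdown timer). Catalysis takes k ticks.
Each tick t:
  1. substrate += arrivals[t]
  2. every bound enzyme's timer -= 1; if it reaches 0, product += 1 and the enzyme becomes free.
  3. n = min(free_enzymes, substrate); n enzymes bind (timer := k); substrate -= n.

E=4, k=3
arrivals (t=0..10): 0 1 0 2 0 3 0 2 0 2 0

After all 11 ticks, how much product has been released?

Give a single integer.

Answer: 7

Derivation:
t=0: arr=0 -> substrate=0 bound=0 product=0
t=1: arr=1 -> substrate=0 bound=1 product=0
t=2: arr=0 -> substrate=0 bound=1 product=0
t=3: arr=2 -> substrate=0 bound=3 product=0
t=4: arr=0 -> substrate=0 bound=2 product=1
t=5: arr=3 -> substrate=1 bound=4 product=1
t=6: arr=0 -> substrate=0 bound=3 product=3
t=7: arr=2 -> substrate=1 bound=4 product=3
t=8: arr=0 -> substrate=0 bound=3 product=5
t=9: arr=2 -> substrate=0 bound=4 product=6
t=10: arr=0 -> substrate=0 bound=3 product=7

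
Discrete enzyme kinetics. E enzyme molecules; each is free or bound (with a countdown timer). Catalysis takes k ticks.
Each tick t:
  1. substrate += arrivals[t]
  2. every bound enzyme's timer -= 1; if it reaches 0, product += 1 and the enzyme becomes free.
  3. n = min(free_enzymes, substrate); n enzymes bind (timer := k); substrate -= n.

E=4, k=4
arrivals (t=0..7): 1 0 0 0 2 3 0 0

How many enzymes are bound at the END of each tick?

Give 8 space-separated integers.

t=0: arr=1 -> substrate=0 bound=1 product=0
t=1: arr=0 -> substrate=0 bound=1 product=0
t=2: arr=0 -> substrate=0 bound=1 product=0
t=3: arr=0 -> substrate=0 bound=1 product=0
t=4: arr=2 -> substrate=0 bound=2 product=1
t=5: arr=3 -> substrate=1 bound=4 product=1
t=6: arr=0 -> substrate=1 bound=4 product=1
t=7: arr=0 -> substrate=1 bound=4 product=1

Answer: 1 1 1 1 2 4 4 4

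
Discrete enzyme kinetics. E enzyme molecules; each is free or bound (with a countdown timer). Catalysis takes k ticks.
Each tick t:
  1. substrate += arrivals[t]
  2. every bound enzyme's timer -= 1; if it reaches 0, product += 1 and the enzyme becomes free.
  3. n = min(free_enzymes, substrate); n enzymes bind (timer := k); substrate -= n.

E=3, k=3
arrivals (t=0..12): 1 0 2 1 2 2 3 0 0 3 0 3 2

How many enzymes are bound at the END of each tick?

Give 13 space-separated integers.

t=0: arr=1 -> substrate=0 bound=1 product=0
t=1: arr=0 -> substrate=0 bound=1 product=0
t=2: arr=2 -> substrate=0 bound=3 product=0
t=3: arr=1 -> substrate=0 bound=3 product=1
t=4: arr=2 -> substrate=2 bound=3 product=1
t=5: arr=2 -> substrate=2 bound=3 product=3
t=6: arr=3 -> substrate=4 bound=3 product=4
t=7: arr=0 -> substrate=4 bound=3 product=4
t=8: arr=0 -> substrate=2 bound=3 product=6
t=9: arr=3 -> substrate=4 bound=3 product=7
t=10: arr=0 -> substrate=4 bound=3 product=7
t=11: arr=3 -> substrate=5 bound=3 product=9
t=12: arr=2 -> substrate=6 bound=3 product=10

Answer: 1 1 3 3 3 3 3 3 3 3 3 3 3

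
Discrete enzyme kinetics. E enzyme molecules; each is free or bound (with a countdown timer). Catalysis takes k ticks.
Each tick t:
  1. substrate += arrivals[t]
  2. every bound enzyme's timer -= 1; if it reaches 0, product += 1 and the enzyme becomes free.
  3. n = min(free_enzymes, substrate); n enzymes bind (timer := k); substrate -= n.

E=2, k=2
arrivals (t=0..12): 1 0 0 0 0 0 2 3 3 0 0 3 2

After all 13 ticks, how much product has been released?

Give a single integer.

Answer: 7

Derivation:
t=0: arr=1 -> substrate=0 bound=1 product=0
t=1: arr=0 -> substrate=0 bound=1 product=0
t=2: arr=0 -> substrate=0 bound=0 product=1
t=3: arr=0 -> substrate=0 bound=0 product=1
t=4: arr=0 -> substrate=0 bound=0 product=1
t=5: arr=0 -> substrate=0 bound=0 product=1
t=6: arr=2 -> substrate=0 bound=2 product=1
t=7: arr=3 -> substrate=3 bound=2 product=1
t=8: arr=3 -> substrate=4 bound=2 product=3
t=9: arr=0 -> substrate=4 bound=2 product=3
t=10: arr=0 -> substrate=2 bound=2 product=5
t=11: arr=3 -> substrate=5 bound=2 product=5
t=12: arr=2 -> substrate=5 bound=2 product=7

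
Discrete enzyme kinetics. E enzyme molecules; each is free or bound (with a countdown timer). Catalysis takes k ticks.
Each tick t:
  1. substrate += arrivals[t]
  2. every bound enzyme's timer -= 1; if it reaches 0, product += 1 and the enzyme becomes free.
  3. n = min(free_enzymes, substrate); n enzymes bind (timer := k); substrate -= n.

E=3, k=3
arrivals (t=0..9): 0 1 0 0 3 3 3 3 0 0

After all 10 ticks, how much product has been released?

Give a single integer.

Answer: 4

Derivation:
t=0: arr=0 -> substrate=0 bound=0 product=0
t=1: arr=1 -> substrate=0 bound=1 product=0
t=2: arr=0 -> substrate=0 bound=1 product=0
t=3: arr=0 -> substrate=0 bound=1 product=0
t=4: arr=3 -> substrate=0 bound=3 product=1
t=5: arr=3 -> substrate=3 bound=3 product=1
t=6: arr=3 -> substrate=6 bound=3 product=1
t=7: arr=3 -> substrate=6 bound=3 product=4
t=8: arr=0 -> substrate=6 bound=3 product=4
t=9: arr=0 -> substrate=6 bound=3 product=4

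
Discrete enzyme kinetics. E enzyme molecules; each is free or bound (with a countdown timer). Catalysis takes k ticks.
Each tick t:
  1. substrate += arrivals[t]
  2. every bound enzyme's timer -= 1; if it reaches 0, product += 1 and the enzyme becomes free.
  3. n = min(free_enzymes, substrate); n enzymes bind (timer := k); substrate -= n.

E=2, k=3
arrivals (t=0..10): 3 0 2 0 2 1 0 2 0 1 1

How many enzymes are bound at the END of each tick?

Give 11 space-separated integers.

Answer: 2 2 2 2 2 2 2 2 2 2 2

Derivation:
t=0: arr=3 -> substrate=1 bound=2 product=0
t=1: arr=0 -> substrate=1 bound=2 product=0
t=2: arr=2 -> substrate=3 bound=2 product=0
t=3: arr=0 -> substrate=1 bound=2 product=2
t=4: arr=2 -> substrate=3 bound=2 product=2
t=5: arr=1 -> substrate=4 bound=2 product=2
t=6: arr=0 -> substrate=2 bound=2 product=4
t=7: arr=2 -> substrate=4 bound=2 product=4
t=8: arr=0 -> substrate=4 bound=2 product=4
t=9: arr=1 -> substrate=3 bound=2 product=6
t=10: arr=1 -> substrate=4 bound=2 product=6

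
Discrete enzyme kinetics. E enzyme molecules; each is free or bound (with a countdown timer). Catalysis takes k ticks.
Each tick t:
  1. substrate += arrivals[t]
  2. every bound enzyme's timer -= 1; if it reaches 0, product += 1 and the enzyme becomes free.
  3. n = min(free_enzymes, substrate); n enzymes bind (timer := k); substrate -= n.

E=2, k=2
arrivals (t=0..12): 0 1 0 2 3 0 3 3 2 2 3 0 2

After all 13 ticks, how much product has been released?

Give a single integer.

t=0: arr=0 -> substrate=0 bound=0 product=0
t=1: arr=1 -> substrate=0 bound=1 product=0
t=2: arr=0 -> substrate=0 bound=1 product=0
t=3: arr=2 -> substrate=0 bound=2 product=1
t=4: arr=3 -> substrate=3 bound=2 product=1
t=5: arr=0 -> substrate=1 bound=2 product=3
t=6: arr=3 -> substrate=4 bound=2 product=3
t=7: arr=3 -> substrate=5 bound=2 product=5
t=8: arr=2 -> substrate=7 bound=2 product=5
t=9: arr=2 -> substrate=7 bound=2 product=7
t=10: arr=3 -> substrate=10 bound=2 product=7
t=11: arr=0 -> substrate=8 bound=2 product=9
t=12: arr=2 -> substrate=10 bound=2 product=9

Answer: 9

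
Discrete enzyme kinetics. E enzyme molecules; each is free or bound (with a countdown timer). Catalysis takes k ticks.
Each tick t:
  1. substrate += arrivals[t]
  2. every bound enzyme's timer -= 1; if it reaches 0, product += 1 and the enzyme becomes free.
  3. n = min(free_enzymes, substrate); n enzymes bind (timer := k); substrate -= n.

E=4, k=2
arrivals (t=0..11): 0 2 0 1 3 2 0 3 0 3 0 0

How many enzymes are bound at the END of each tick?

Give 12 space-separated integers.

Answer: 0 2 2 1 4 4 2 4 3 3 3 0

Derivation:
t=0: arr=0 -> substrate=0 bound=0 product=0
t=1: arr=2 -> substrate=0 bound=2 product=0
t=2: arr=0 -> substrate=0 bound=2 product=0
t=3: arr=1 -> substrate=0 bound=1 product=2
t=4: arr=3 -> substrate=0 bound=4 product=2
t=5: arr=2 -> substrate=1 bound=4 product=3
t=6: arr=0 -> substrate=0 bound=2 product=6
t=7: arr=3 -> substrate=0 bound=4 product=7
t=8: arr=0 -> substrate=0 bound=3 product=8
t=9: arr=3 -> substrate=0 bound=3 product=11
t=10: arr=0 -> substrate=0 bound=3 product=11
t=11: arr=0 -> substrate=0 bound=0 product=14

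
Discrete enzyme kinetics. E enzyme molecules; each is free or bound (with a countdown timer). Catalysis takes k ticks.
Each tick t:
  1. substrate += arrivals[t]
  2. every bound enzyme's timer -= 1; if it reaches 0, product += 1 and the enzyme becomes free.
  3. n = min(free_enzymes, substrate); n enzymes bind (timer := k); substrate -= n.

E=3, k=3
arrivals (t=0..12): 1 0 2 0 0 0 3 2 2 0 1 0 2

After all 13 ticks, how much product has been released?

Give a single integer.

Answer: 9

Derivation:
t=0: arr=1 -> substrate=0 bound=1 product=0
t=1: arr=0 -> substrate=0 bound=1 product=0
t=2: arr=2 -> substrate=0 bound=3 product=0
t=3: arr=0 -> substrate=0 bound=2 product=1
t=4: arr=0 -> substrate=0 bound=2 product=1
t=5: arr=0 -> substrate=0 bound=0 product=3
t=6: arr=3 -> substrate=0 bound=3 product=3
t=7: arr=2 -> substrate=2 bound=3 product=3
t=8: arr=2 -> substrate=4 bound=3 product=3
t=9: arr=0 -> substrate=1 bound=3 product=6
t=10: arr=1 -> substrate=2 bound=3 product=6
t=11: arr=0 -> substrate=2 bound=3 product=6
t=12: arr=2 -> substrate=1 bound=3 product=9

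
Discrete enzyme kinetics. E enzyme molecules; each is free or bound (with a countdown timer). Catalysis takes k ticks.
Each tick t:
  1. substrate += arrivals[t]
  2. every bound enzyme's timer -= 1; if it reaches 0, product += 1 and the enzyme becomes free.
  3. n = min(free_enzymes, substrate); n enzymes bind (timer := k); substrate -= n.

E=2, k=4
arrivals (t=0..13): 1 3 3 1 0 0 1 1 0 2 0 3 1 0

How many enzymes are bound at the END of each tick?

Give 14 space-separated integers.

t=0: arr=1 -> substrate=0 bound=1 product=0
t=1: arr=3 -> substrate=2 bound=2 product=0
t=2: arr=3 -> substrate=5 bound=2 product=0
t=3: arr=1 -> substrate=6 bound=2 product=0
t=4: arr=0 -> substrate=5 bound=2 product=1
t=5: arr=0 -> substrate=4 bound=2 product=2
t=6: arr=1 -> substrate=5 bound=2 product=2
t=7: arr=1 -> substrate=6 bound=2 product=2
t=8: arr=0 -> substrate=5 bound=2 product=3
t=9: arr=2 -> substrate=6 bound=2 product=4
t=10: arr=0 -> substrate=6 bound=2 product=4
t=11: arr=3 -> substrate=9 bound=2 product=4
t=12: arr=1 -> substrate=9 bound=2 product=5
t=13: arr=0 -> substrate=8 bound=2 product=6

Answer: 1 2 2 2 2 2 2 2 2 2 2 2 2 2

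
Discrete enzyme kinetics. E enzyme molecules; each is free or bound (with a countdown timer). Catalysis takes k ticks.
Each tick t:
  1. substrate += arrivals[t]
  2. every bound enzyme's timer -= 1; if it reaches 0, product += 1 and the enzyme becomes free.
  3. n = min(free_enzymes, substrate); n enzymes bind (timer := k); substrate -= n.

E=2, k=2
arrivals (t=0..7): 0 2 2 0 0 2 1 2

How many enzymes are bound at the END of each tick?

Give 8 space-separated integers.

Answer: 0 2 2 2 2 2 2 2

Derivation:
t=0: arr=0 -> substrate=0 bound=0 product=0
t=1: arr=2 -> substrate=0 bound=2 product=0
t=2: arr=2 -> substrate=2 bound=2 product=0
t=3: arr=0 -> substrate=0 bound=2 product=2
t=4: arr=0 -> substrate=0 bound=2 product=2
t=5: arr=2 -> substrate=0 bound=2 product=4
t=6: arr=1 -> substrate=1 bound=2 product=4
t=7: arr=2 -> substrate=1 bound=2 product=6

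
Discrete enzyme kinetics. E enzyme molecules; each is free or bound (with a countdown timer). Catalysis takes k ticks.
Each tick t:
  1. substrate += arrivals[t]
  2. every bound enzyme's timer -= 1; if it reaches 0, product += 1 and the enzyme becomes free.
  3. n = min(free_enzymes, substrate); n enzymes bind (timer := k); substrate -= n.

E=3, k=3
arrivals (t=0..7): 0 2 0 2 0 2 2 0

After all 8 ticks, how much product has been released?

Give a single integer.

t=0: arr=0 -> substrate=0 bound=0 product=0
t=1: arr=2 -> substrate=0 bound=2 product=0
t=2: arr=0 -> substrate=0 bound=2 product=0
t=3: arr=2 -> substrate=1 bound=3 product=0
t=4: arr=0 -> substrate=0 bound=2 product=2
t=5: arr=2 -> substrate=1 bound=3 product=2
t=6: arr=2 -> substrate=2 bound=3 product=3
t=7: arr=0 -> substrate=1 bound=3 product=4

Answer: 4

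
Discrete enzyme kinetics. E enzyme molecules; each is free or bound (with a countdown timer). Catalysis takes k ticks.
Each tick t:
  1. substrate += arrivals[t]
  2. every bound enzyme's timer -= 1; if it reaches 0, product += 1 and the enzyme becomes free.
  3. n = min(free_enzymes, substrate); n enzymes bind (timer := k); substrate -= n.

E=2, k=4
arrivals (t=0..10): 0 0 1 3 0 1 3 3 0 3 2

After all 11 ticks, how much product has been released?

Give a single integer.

Answer: 3

Derivation:
t=0: arr=0 -> substrate=0 bound=0 product=0
t=1: arr=0 -> substrate=0 bound=0 product=0
t=2: arr=1 -> substrate=0 bound=1 product=0
t=3: arr=3 -> substrate=2 bound=2 product=0
t=4: arr=0 -> substrate=2 bound=2 product=0
t=5: arr=1 -> substrate=3 bound=2 product=0
t=6: arr=3 -> substrate=5 bound=2 product=1
t=7: arr=3 -> substrate=7 bound=2 product=2
t=8: arr=0 -> substrate=7 bound=2 product=2
t=9: arr=3 -> substrate=10 bound=2 product=2
t=10: arr=2 -> substrate=11 bound=2 product=3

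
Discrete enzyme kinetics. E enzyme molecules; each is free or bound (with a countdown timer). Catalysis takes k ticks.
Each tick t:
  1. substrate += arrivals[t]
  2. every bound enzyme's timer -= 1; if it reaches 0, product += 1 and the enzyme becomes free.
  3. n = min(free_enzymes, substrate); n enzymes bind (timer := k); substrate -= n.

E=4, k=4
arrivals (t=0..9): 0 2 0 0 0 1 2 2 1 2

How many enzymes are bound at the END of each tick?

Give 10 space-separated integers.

Answer: 0 2 2 2 2 1 3 4 4 4

Derivation:
t=0: arr=0 -> substrate=0 bound=0 product=0
t=1: arr=2 -> substrate=0 bound=2 product=0
t=2: arr=0 -> substrate=0 bound=2 product=0
t=3: arr=0 -> substrate=0 bound=2 product=0
t=4: arr=0 -> substrate=0 bound=2 product=0
t=5: arr=1 -> substrate=0 bound=1 product=2
t=6: arr=2 -> substrate=0 bound=3 product=2
t=7: arr=2 -> substrate=1 bound=4 product=2
t=8: arr=1 -> substrate=2 bound=4 product=2
t=9: arr=2 -> substrate=3 bound=4 product=3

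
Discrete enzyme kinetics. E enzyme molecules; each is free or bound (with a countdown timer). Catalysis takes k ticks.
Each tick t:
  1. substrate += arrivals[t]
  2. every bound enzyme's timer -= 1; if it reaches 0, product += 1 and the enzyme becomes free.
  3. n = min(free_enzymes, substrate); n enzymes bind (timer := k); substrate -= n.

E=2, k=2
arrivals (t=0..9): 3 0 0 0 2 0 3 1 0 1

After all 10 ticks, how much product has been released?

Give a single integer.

Answer: 7

Derivation:
t=0: arr=3 -> substrate=1 bound=2 product=0
t=1: arr=0 -> substrate=1 bound=2 product=0
t=2: arr=0 -> substrate=0 bound=1 product=2
t=3: arr=0 -> substrate=0 bound=1 product=2
t=4: arr=2 -> substrate=0 bound=2 product=3
t=5: arr=0 -> substrate=0 bound=2 product=3
t=6: arr=3 -> substrate=1 bound=2 product=5
t=7: arr=1 -> substrate=2 bound=2 product=5
t=8: arr=0 -> substrate=0 bound=2 product=7
t=9: arr=1 -> substrate=1 bound=2 product=7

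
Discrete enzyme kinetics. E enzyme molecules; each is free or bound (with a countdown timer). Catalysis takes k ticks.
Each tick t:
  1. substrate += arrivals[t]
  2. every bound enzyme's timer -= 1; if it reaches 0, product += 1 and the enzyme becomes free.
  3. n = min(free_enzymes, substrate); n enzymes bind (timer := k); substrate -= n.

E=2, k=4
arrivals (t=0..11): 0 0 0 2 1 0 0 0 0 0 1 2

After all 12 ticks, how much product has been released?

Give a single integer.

Answer: 3

Derivation:
t=0: arr=0 -> substrate=0 bound=0 product=0
t=1: arr=0 -> substrate=0 bound=0 product=0
t=2: arr=0 -> substrate=0 bound=0 product=0
t=3: arr=2 -> substrate=0 bound=2 product=0
t=4: arr=1 -> substrate=1 bound=2 product=0
t=5: arr=0 -> substrate=1 bound=2 product=0
t=6: arr=0 -> substrate=1 bound=2 product=0
t=7: arr=0 -> substrate=0 bound=1 product=2
t=8: arr=0 -> substrate=0 bound=1 product=2
t=9: arr=0 -> substrate=0 bound=1 product=2
t=10: arr=1 -> substrate=0 bound=2 product=2
t=11: arr=2 -> substrate=1 bound=2 product=3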